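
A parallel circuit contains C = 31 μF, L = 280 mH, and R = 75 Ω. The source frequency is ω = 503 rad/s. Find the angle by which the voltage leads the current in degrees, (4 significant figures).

X_L = ωL = 140.8 Ω
X_C = 1/(ωC) = 64.13 Ω
Parallel: admittances add. Y = 1/R + 1/(jωL) + jωC
Y = (0.01333 + j0.008493) S
|Y| = 0.01581 S → |Z| = 1/|Y| = 63.26 Ω, ∠Z = −∠Y = -32.50°

-32.50°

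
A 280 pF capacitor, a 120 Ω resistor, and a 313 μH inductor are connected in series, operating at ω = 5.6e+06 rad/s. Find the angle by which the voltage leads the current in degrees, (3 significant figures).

83.9°

X_L = ωL = 1750 Ω
X_C = 1/(ωC) = 638 Ω
Net reactance X = X_L − X_C = 1120 Ω
Z = 120 + j1120 Ω
|Z| = √(120² + 1120²) = 1120 Ω
∠Z = arctan(1120/120) = 83.9°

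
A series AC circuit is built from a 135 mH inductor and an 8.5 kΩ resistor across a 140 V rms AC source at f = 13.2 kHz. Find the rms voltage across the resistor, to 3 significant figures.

ω = 2πf = 82940 rad/s
X_L = ωL = 11200 Ω
Z = 8500 + j11200 Ω
|Z| = √(8500² + 11200²) = 14100 Ω
I = V/|Z| = 9.96 mA
V_R = I·|Z_R| = 0.00996 × 8500 = 84.7 V

84.7 V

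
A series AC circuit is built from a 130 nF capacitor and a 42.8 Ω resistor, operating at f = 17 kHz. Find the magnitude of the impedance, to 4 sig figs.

ω = 2πf = 106800 rad/s
X_C = 1/(ωC) = 72.02 Ω
Z = 42.80 − j72.02 Ω
|Z| = √(42.80² + 72.02²) = 83.77 Ω

83.77 Ω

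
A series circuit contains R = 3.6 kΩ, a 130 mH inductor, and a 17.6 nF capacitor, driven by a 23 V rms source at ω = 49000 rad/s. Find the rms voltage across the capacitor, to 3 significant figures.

4.21 V

X_L = ωL = 6370 Ω
X_C = 1/(ωC) = 1160 Ω
Net reactance X = X_L − X_C = 5210 Ω
Z = 3600 + j5210 Ω
|Z| = √(3600² + 5210²) = 6330 Ω
I = V/|Z| = 3.63 mA
V_C = I·|Z_C| = 0.00363 × 1160 = 4.21 V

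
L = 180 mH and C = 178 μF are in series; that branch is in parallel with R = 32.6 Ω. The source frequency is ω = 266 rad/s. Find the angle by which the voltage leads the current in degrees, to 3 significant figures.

50.6°

X_L = ωL = 47.9 Ω
X_C = 1/(ωC) = 21.1 Ω
Branch 1: Z₁ = R = 32.6 Ω
Branch 2 (series LC): Z₂ = j(X_L − X_C) = j26.8 Ω
Parallel: Z = Z₁Z₂/(Z₁+Z₂), |Z| = 20.7 Ω, ∠Z = 50.6°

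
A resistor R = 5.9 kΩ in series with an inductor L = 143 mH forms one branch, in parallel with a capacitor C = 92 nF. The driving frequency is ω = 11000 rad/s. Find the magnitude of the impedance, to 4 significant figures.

X_L = ωL = 1573 Ω
X_C = 1/(ωC) = 988.1 Ω
Branch 1 (R+jX_L): Z₁ = 5900 + j1573 Ω, |Z₁| = 6106 Ω
Branch 2 (−jX_C): Z₂ = −j988.1 Ω
Parallel: Z = Z₁Z₂/(Z₁+Z₂), |Z| = 1018 Ω, ∠Z = -80.73°

1018 Ω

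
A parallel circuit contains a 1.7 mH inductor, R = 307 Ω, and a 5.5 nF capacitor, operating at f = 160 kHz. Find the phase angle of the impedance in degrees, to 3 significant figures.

ω = 2πf = 1.005e+06 rad/s
X_L = ωL = 1710 Ω
X_C = 1/(ωC) = 181 Ω
Parallel: admittances add. Y = 1/R + 1/(jωL) + jωC
Y = (0.00326 + j0.00494) S
|Y| = 0.00592 S → |Z| = 1/|Y| = 169 Ω, ∠Z = −∠Y = -56.6°

-56.6°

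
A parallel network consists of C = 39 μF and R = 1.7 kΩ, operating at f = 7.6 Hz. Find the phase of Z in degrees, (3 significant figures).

-72.5°

ω = 2πf = 47.75 rad/s
X_C = 1/(ωC) = 537 Ω
Parallel: admittances add. Y = 1/R + jωC
Y = (0.000588 + j0.00186) S
|Y| = 0.00195 S → |Z| = 1/|Y| = 512 Ω, ∠Z = −∠Y = -72.5°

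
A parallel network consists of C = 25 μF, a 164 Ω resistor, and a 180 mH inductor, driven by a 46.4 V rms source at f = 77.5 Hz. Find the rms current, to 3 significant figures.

ω = 2πf = 486.9 rad/s
X_L = ωL = 87.7 Ω
X_C = 1/(ωC) = 82.1 Ω
Parallel: admittances add. Y = 1/R + 1/(jωL) + jωC
Y = (0.00610 + j0.000765) S
|Y| = 0.00615 S → |Z| = 1/|Y| = 163 Ω, ∠Z = −∠Y = -7.15°
I = V/|Z| = 46.4/163 = 285 mA

285 mA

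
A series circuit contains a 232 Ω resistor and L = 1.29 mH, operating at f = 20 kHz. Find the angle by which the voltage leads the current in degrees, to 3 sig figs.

ω = 2πf = 125700 rad/s
X_L = ωL = 162 Ω
Z = 232 + j162 Ω
|Z| = √(232² + 162²) = 283 Ω
∠Z = arctan(162/232) = 34.9°

34.9°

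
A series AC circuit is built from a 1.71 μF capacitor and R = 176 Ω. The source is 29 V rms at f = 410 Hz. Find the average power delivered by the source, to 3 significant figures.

ω = 2πf = 2576 rad/s
X_C = 1/(ωC) = 227 Ω
Z = 176 − j227 Ω
|Z| = √(176² + 227²) = 287 Ω
∠Z = arctan(-227/176) = -52.2°
I = V/|Z| = 101 mA
P = VI cos φ = 29 × 0.101 × cos(-52.2°) = 1.79 W

1.79 W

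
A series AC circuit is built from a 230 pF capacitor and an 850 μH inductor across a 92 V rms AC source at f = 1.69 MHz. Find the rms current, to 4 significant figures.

ω = 2πf = 1.062e+07 rad/s
X_L = ωL = 9026 Ω
X_C = 1/(ωC) = 409.5 Ω
Net reactance X = X_L − X_C = 8616 Ω
Z = j8616 Ω
|Z| = √(0² + 8616²) = 8616 Ω
I = V/|Z| = 92/8616 = 10.68 mA

10.68 mA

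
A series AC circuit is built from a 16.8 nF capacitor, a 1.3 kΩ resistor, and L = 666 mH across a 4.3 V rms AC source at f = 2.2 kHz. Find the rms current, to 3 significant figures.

848 μA

ω = 2πf = 13820 rad/s
X_L = ωL = 9210 Ω
X_C = 1/(ωC) = 4310 Ω
Net reactance X = X_L − X_C = 4900 Ω
Z = 1300 + j4900 Ω
|Z| = √(1300² + 4900²) = 5070 Ω
I = V/|Z| = 4.3/5070 = 848 μA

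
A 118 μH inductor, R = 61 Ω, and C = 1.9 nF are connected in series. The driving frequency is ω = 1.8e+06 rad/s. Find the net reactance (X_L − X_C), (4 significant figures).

X_L = ωL = 212.4 Ω
X_C = 1/(ωC) = 292.4 Ω
X = 212.4 − 292.4 = -80.00 Ω

-80.00 Ω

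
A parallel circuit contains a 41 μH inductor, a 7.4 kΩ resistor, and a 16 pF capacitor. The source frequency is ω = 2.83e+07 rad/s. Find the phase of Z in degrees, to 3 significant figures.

71.7°

X_L = ωL = 1160 Ω
X_C = 1/(ωC) = 2210 Ω
Parallel: admittances add. Y = 1/R + 1/(jωL) + jωC
Y = (0.000135 − j0.000409) S
|Y| = 0.000431 S → |Z| = 1/|Y| = 2320 Ω, ∠Z = −∠Y = 71.7°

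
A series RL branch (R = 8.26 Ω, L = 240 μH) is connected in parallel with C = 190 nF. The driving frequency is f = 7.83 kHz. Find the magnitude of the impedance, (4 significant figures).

ω = 2πf = 49200 rad/s
X_L = ωL = 11.81 Ω
X_C = 1/(ωC) = 107.0 Ω
Branch 1 (R+jX_L): Z₁ = 8.260 + j11.81 Ω, |Z₁| = 14.41 Ω
Branch 2 (−jX_C): Z₂ = −j107.0 Ω
Parallel: Z = Z₁Z₂/(Z₁+Z₂), |Z| = 16.14 Ω, ∠Z = 50.06°

16.14 Ω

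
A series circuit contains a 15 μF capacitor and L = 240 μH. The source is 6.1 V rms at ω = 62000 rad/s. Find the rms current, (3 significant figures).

442 mA

X_L = ωL = 14.9 Ω
X_C = 1/(ωC) = 1.08 Ω
Net reactance X = X_L − X_C = 13.8 Ω
Z = j13.8 Ω
|Z| = √(0² + 13.8²) = 13.8 Ω
I = V/|Z| = 6.1/13.8 = 442 mA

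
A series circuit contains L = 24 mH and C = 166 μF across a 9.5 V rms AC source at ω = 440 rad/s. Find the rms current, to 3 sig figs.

3.03 A

X_L = ωL = 10.6 Ω
X_C = 1/(ωC) = 13.7 Ω
Net reactance X = X_L − X_C = -3.13 Ω
Z = − j3.13 Ω
|Z| = √(0² + 3.13²) = 3.13 Ω
I = V/|Z| = 9.5/3.13 = 3.03 A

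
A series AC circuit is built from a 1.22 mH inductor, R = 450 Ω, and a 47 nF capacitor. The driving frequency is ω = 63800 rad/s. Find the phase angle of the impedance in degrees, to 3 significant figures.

-29.6°

X_L = ωL = 77.8 Ω
X_C = 1/(ωC) = 333 Ω
Net reactance X = X_L − X_C = -256 Ω
Z = 450 − j256 Ω
|Z| = √(450² + 256²) = 518 Ω
∠Z = arctan(-256/450) = -29.6°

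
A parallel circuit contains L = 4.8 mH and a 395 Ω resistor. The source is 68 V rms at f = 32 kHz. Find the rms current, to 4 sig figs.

ω = 2πf = 201100 rad/s
X_L = ωL = 965.1 Ω
Parallel: admittances add. Y = 1/R + 1/(jωL)
Y = (0.002532 − j0.001036) S
|Y| = 0.002735 S → |Z| = 1/|Y| = 365.6 Ω, ∠Z = −∠Y = 22.26°
I = V/|Z| = 68/365.6 = 186.0 mA

186.0 mA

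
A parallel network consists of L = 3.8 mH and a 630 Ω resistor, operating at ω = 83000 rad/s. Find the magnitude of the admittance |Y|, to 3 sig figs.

3.55 mS

X_L = ωL = 315 Ω
Parallel: admittances add. Y = 1/R + 1/(jωL)
Y = (0.00159 − j0.00317) S
|Y| = 0.00355 S → |Z| = 1/|Y| = 282 Ω, ∠Z = −∠Y = 63.4°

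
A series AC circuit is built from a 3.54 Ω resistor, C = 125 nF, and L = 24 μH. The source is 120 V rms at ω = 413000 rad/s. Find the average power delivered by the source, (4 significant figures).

X_L = ωL = 9.912 Ω
X_C = 1/(ωC) = 19.37 Ω
Net reactance X = X_L − X_C = -9.458 Ω
Z = 3.540 − j9.458 Ω
|Z| = √(3.540² + 9.458²) = 10.10 Ω
∠Z = arctan(-9.458/3.540) = -69.48°
I = V/|Z| = 11.88 A
P = VI cos φ = 120 × 11.88 × cos(-69.48°) = 499.8 W

499.8 W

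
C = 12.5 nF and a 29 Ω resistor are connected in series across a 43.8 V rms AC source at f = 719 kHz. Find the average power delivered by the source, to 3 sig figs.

ω = 2πf = 4.518e+06 rad/s
X_C = 1/(ωC) = 17.7 Ω
Z = 29.0 − j17.7 Ω
|Z| = √(29.0² + 17.7²) = 34.0 Ω
∠Z = arctan(-17.7/29.0) = -31.4°
I = V/|Z| = 1.29 A
P = VI cos φ = 43.8 × 1.29 × cos(-31.4°) = 48.2 W

48.2 W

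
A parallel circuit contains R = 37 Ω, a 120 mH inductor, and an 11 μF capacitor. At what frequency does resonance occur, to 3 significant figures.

139 Hz

ω₀ = 1/√(LC) = 1/√(0.12 × 1.1e-05) = 870.4 rad/s
f₀ = ω₀/(2π) = 139 Hz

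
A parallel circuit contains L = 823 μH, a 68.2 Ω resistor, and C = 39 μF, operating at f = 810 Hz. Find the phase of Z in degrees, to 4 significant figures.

ω = 2πf = 5089 rad/s
X_L = ωL = 4.189 Ω
X_C = 1/(ωC) = 5.038 Ω
Parallel: admittances add. Y = 1/R + 1/(jωL) + jωC
Y = (0.01466 − j0.04026) S
|Y| = 0.04285 S → |Z| = 1/|Y| = 23.34 Ω, ∠Z = −∠Y = 69.99°

69.99°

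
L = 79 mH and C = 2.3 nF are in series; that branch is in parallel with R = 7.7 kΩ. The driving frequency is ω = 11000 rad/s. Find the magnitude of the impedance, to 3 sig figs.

7550 Ω

X_L = ωL = 869 Ω
X_C = 1/(ωC) = 39500 Ω
Branch 1: Z₁ = R = 7700 Ω
Branch 2 (series LC): Z₂ = j(X_L − X_C) = −j38700 Ω
Parallel: Z = Z₁Z₂/(Z₁+Z₂), |Z| = 7550 Ω, ∠Z = -11.3°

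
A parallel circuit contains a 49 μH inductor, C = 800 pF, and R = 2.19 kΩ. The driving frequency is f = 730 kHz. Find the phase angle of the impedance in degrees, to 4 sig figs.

59.66°

ω = 2πf = 4.587e+06 rad/s
X_L = ωL = 224.7 Ω
X_C = 1/(ωC) = 272.5 Ω
Parallel: admittances add. Y = 1/R + 1/(jωL) + jωC
Y = (0.0004566 − j0.0007800) S
|Y| = 0.0009038 S → |Z| = 1/|Y| = 1106 Ω, ∠Z = −∠Y = 59.66°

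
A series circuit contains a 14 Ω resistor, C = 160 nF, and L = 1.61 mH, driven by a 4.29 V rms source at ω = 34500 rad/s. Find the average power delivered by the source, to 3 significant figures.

X_L = ωL = 55.5 Ω
X_C = 1/(ωC) = 181 Ω
Net reactance X = X_L − X_C = -126 Ω
Z = 14.0 − j126 Ω
|Z| = √(14.0² + 126²) = 126 Ω
∠Z = arctan(-126/14.0) = -83.6°
I = V/|Z| = 33.9 mA
P = VI cos φ = 4.29 × 0.0339 × cos(-83.6°) = 16.1 mW

16.1 mW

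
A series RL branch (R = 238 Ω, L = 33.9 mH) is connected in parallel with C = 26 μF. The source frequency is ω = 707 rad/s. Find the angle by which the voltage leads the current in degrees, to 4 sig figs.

-76.96°

X_L = ωL = 23.97 Ω
X_C = 1/(ωC) = 54.40 Ω
Branch 1 (R+jX_L): Z₁ = 238.0 + j23.97 Ω, |Z₁| = 239.2 Ω
Branch 2 (−jX_C): Z₂ = −j54.40 Ω
Parallel: Z = Z₁Z₂/(Z₁+Z₂), |Z| = 54.23 Ω, ∠Z = -76.96°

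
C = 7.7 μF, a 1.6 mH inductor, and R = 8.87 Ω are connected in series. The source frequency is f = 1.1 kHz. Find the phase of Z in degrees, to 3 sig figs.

ω = 2πf = 6912 rad/s
X_L = ωL = 11.1 Ω
X_C = 1/(ωC) = 18.8 Ω
Net reactance X = X_L − X_C = -7.73 Ω
Z = 8.87 − j7.73 Ω
|Z| = √(8.87² + 7.73²) = 11.8 Ω
∠Z = arctan(-7.73/8.87) = -41.1°

-41.1°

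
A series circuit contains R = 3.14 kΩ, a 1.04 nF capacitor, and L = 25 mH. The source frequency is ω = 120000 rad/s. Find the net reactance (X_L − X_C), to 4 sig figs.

-5013 Ω

X_L = ωL = 3000 Ω
X_C = 1/(ωC) = 8013 Ω
X = 3000 − 8013 = -5013 Ω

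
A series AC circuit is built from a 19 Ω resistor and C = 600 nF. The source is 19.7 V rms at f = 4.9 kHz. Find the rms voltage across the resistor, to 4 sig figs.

ω = 2πf = 30790 rad/s
X_C = 1/(ωC) = 54.13 Ω
Z = 19.00 − j54.13 Ω
|Z| = √(19.00² + 54.13²) = 57.37 Ω
I = V/|Z| = 343.4 mA
V_R = I·|Z_R| = 0.3434 × 19.00 = 6.524 V

6.524 V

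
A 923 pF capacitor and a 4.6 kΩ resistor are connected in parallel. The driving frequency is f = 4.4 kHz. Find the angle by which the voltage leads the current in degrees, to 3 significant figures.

ω = 2πf = 27650 rad/s
X_C = 1/(ωC) = 39200 Ω
Parallel: admittances add. Y = 1/R + jωC
Y = (0.000217 + j2.55e-05) S
|Y| = 0.000219 S → |Z| = 1/|Y| = 4570 Ω, ∠Z = −∠Y = -6.69°

-6.69°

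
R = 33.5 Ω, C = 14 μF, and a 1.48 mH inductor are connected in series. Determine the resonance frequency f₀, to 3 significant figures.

ω₀ = 1/√(LC) = 1/√(0.00148 × 1.4e-05) = 6947 rad/s
f₀ = ω₀/(2π) = 1.11 kHz

1.11 kHz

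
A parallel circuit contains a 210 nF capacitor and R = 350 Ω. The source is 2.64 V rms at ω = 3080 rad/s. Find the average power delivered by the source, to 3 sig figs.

19.9 mW

X_C = 1/(ωC) = 1550 Ω
Parallel: admittances add. Y = 1/R + jωC
Y = (0.00286 + j0.000647) S
|Y| = 0.00293 S → |Z| = 1/|Y| = 341 Ω, ∠Z = −∠Y = -12.8°
I = V/|Z| = 7.73 mA
P = VI cos φ = 2.64 × 0.00773 × cos(-12.8°) = 19.9 mW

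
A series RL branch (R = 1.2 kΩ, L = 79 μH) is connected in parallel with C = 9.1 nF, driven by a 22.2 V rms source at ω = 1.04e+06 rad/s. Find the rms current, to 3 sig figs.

210 mA

X_L = ωL = 82.2 Ω
X_C = 1/(ωC) = 106 Ω
Branch 1 (R+jX_L): Z₁ = 1200 + j82.2 Ω, |Z₁| = 1200 Ω
Branch 2 (−jX_C): Z₂ = −j106 Ω
Parallel: Z = Z₁Z₂/(Z₁+Z₂), |Z| = 106 Ω, ∠Z = -85.0°
I = V/|Z| = 22.2/106 = 210 mA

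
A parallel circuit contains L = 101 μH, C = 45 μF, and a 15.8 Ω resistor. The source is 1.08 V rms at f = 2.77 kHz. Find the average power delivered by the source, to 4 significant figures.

ω = 2πf = 17400 rad/s
X_L = ωL = 1.758 Ω
X_C = 1/(ωC) = 1.277 Ω
Parallel: admittances add. Y = 1/R + 1/(jωL) + jωC
Y = (0.06329 + j0.2143) S
|Y| = 0.2235 S → |Z| = 1/|Y| = 4.475 Ω, ∠Z = −∠Y = -73.55°
I = V/|Z| = 241.3 mA
P = VI cos φ = 1.08 × 0.2413 × cos(-73.55°) = 73.82 mW

73.82 mW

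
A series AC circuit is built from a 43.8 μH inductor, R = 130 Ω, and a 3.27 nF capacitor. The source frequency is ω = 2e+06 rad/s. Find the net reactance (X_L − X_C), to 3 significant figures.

X_L = ωL = 87.6 Ω
X_C = 1/(ωC) = 153 Ω
X = 87.6 − 153 = -65.3 Ω

-65.3 Ω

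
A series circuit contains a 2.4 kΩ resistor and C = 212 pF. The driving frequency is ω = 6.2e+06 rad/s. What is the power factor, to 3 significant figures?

0.953

X_C = 1/(ωC) = 761 Ω
Z = 2400 − j761 Ω
|Z| = √(2400² + 761²) = 2520 Ω
∠Z = arctan(-761/2400) = -17.6°
cos φ = cos(-17.6°) = 0.953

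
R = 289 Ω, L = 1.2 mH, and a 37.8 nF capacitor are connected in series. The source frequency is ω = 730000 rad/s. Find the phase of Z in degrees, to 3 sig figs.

X_L = ωL = 876 Ω
X_C = 1/(ωC) = 36.2 Ω
Net reactance X = X_L − X_C = 840 Ω
Z = 289 + j840 Ω
|Z| = √(289² + 840²) = 888 Ω
∠Z = arctan(840/289) = 71.0°

71.0°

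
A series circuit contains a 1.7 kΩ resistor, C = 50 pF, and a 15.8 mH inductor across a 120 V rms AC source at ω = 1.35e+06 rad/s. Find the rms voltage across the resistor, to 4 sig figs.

30.30 V

X_L = ωL = 21330 Ω
X_C = 1/(ωC) = 14810 Ω
Net reactance X = X_L − X_C = 6515 Ω
Z = 1700 + j6515 Ω
|Z| = √(1700² + 6515²) = 6733 Ω
I = V/|Z| = 17.82 mA
V_R = I·|Z_R| = 0.01782 × 1700 = 30.30 V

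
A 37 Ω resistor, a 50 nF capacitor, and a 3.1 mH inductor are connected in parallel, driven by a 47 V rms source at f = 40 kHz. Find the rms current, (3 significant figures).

ω = 2πf = 251300 rad/s
X_L = ωL = 779 Ω
X_C = 1/(ωC) = 79.6 Ω
Parallel: admittances add. Y = 1/R + 1/(jωL) + jωC
Y = (0.0270 + j0.0113) S
|Y| = 0.0293 S → |Z| = 1/|Y| = 34.1 Ω, ∠Z = −∠Y = -22.7°
I = V/|Z| = 47/34.1 = 1.38 A

1.38 A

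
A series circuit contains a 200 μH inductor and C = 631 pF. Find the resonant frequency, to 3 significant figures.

ω₀ = 1/√(LC) = 1/√(0.0002 × 6.31e-10) = 2.815e+06 rad/s
f₀ = ω₀/(2π) = 448 kHz

448 kHz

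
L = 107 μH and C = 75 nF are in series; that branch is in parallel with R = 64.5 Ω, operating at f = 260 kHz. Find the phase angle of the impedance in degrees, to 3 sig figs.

21.2°

ω = 2πf = 1.634e+06 rad/s
X_L = ωL = 175 Ω
X_C = 1/(ωC) = 8.16 Ω
Branch 1: Z₁ = R = 64.5 Ω
Branch 2 (series LC): Z₂ = j(X_L − X_C) = j167 Ω
Parallel: Z = Z₁Z₂/(Z₁+Z₂), |Z| = 60.2 Ω, ∠Z = 21.2°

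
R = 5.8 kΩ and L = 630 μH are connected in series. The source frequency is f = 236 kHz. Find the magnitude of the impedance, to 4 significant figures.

ω = 2πf = 1.483e+06 rad/s
X_L = ωL = 934.2 Ω
Z = 5800 + j934.2 Ω
|Z| = √(5800² + 934.2²) = 5875 Ω

5875 Ω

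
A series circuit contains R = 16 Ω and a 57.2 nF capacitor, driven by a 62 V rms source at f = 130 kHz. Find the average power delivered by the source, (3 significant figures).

ω = 2πf = 816800 rad/s
X_C = 1/(ωC) = 21.4 Ω
Z = 16.0 − j21.4 Ω
|Z| = √(16.0² + 21.4²) = 26.7 Ω
∠Z = arctan(-21.4/16.0) = -53.2°
I = V/|Z| = 2.32 A
P = VI cos φ = 62 × 2.32 × cos(-53.2°) = 86.1 W

86.1 W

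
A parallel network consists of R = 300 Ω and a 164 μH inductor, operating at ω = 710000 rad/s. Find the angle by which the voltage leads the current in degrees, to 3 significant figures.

X_L = ωL = 116 Ω
Parallel: admittances add. Y = 1/R + 1/(jωL)
Y = (0.00333 − j0.00859) S
|Y| = 0.00921 S → |Z| = 1/|Y| = 109 Ω, ∠Z = −∠Y = 68.8°

68.8°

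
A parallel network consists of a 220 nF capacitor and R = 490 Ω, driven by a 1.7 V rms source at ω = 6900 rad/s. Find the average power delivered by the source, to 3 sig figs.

X_C = 1/(ωC) = 659 Ω
Parallel: admittances add. Y = 1/R + jωC
Y = (0.00204 + j0.00152) S
|Y| = 0.00254 S → |Z| = 1/|Y| = 393 Ω, ∠Z = −∠Y = -36.6°
I = V/|Z| = 4.32 mA
P = VI cos φ = 1.7 × 0.00432 × cos(-36.6°) = 5.90 mW

5.90 mW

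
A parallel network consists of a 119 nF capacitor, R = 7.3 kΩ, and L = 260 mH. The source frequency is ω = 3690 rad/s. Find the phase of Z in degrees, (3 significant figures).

77.2°

X_L = ωL = 959 Ω
X_C = 1/(ωC) = 2280 Ω
Parallel: admittances add. Y = 1/R + 1/(jωL) + jωC
Y = (0.000137 − j0.000603) S
|Y| = 0.000619 S → |Z| = 1/|Y| = 1620 Ω, ∠Z = −∠Y = 77.2°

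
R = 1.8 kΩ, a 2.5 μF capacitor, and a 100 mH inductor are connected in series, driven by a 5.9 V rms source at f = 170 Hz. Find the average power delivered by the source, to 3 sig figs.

18.9 mW

ω = 2πf = 1068 rad/s
X_L = ωL = 107 Ω
X_C = 1/(ωC) = 374 Ω
Net reactance X = X_L − X_C = -268 Ω
Z = 1800 − j268 Ω
|Z| = √(1800² + 268²) = 1820 Ω
∠Z = arctan(-268/1800) = -8.46°
I = V/|Z| = 3.24 mA
P = VI cos φ = 5.9 × 0.00324 × cos(-8.46°) = 18.9 mW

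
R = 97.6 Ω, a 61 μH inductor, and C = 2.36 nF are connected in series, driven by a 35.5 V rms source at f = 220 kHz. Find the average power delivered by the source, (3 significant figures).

2.09 W

ω = 2πf = 1.382e+06 rad/s
X_L = ωL = 84.3 Ω
X_C = 1/(ωC) = 307 Ω
Net reactance X = X_L − X_C = -222 Ω
Z = 97.6 − j222 Ω
|Z| = √(97.6² + 222²) = 243 Ω
∠Z = arctan(-222/97.6) = -66.3°
I = V/|Z| = 146 mA
P = VI cos φ = 35.5 × 0.146 × cos(-66.3°) = 2.09 W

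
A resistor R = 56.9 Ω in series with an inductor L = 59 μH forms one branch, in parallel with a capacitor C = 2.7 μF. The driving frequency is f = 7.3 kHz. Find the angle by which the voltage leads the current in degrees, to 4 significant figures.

-81.89°

ω = 2πf = 45870 rad/s
X_L = ωL = 2.706 Ω
X_C = 1/(ωC) = 8.075 Ω
Branch 1 (R+jX_L): Z₁ = 56.90 + j2.706 Ω, |Z₁| = 56.96 Ω
Branch 2 (−jX_C): Z₂ = −j8.075 Ω
Parallel: Z = Z₁Z₂/(Z₁+Z₂), |Z| = 8.048 Ω, ∠Z = -81.89°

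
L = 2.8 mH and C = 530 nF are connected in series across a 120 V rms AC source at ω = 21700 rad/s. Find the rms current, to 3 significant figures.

4.58 A

X_L = ωL = 60.8 Ω
X_C = 1/(ωC) = 86.9 Ω
Net reactance X = X_L − X_C = -26.2 Ω
Z = − j26.2 Ω
|Z| = √(0² + 26.2²) = 26.2 Ω
I = V/|Z| = 120/26.2 = 4.58 A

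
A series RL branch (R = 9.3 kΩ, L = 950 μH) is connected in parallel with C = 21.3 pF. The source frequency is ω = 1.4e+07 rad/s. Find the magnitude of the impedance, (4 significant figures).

X_L = ωL = 13300 Ω
X_C = 1/(ωC) = 3353 Ω
Branch 1 (R+jX_L): Z₁ = 9300 + j13300 Ω, |Z₁| = 16230 Ω
Branch 2 (−jX_C): Z₂ = −j3353 Ω
Parallel: Z = Z₁Z₂/(Z₁+Z₂), |Z| = 3997 Ω, ∠Z = -81.89°

3997 Ω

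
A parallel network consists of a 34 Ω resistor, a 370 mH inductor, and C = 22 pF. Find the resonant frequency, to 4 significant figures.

55.78 kHz

ω₀ = 1/√(LC) = 1/√(0.37 × 2.2e-11) = 350500 rad/s
f₀ = ω₀/(2π) = 55.78 kHz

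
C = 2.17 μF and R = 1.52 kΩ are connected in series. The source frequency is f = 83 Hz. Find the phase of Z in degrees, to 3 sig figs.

ω = 2πf = 521.5 rad/s
X_C = 1/(ωC) = 884 Ω
Z = 1520 − j884 Ω
|Z| = √(1520² + 884²) = 1760 Ω
∠Z = arctan(-884/1520) = -30.2°

-30.2°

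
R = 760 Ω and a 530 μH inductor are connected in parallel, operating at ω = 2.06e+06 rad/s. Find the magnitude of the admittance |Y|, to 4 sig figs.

X_L = ωL = 1092 Ω
Parallel: admittances add. Y = 1/R + 1/(jωL)
Y = (0.001316 − j0.0009159) S
|Y| = 0.001603 S → |Z| = 1/|Y| = 623.8 Ω, ∠Z = −∠Y = 34.84°

1.603 mS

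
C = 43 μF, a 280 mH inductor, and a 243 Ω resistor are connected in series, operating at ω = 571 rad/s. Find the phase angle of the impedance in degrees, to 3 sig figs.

X_L = ωL = 160 Ω
X_C = 1/(ωC) = 40.7 Ω
Net reactance X = X_L − X_C = 119 Ω
Z = 243 + j119 Ω
|Z| = √(243² + 119²) = 271 Ω
∠Z = arctan(119/243) = 26.1°

26.1°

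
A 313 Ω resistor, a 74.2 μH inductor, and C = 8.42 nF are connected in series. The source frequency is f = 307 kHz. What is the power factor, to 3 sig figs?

ω = 2πf = 1.929e+06 rad/s
X_L = ωL = 143 Ω
X_C = 1/(ωC) = 61.6 Ω
Net reactance X = X_L − X_C = 81.6 Ω
Z = 313 + j81.6 Ω
|Z| = √(313² + 81.6²) = 323 Ω
∠Z = arctan(81.6/313) = 14.6°
cos φ = cos(14.6°) = 0.968

0.968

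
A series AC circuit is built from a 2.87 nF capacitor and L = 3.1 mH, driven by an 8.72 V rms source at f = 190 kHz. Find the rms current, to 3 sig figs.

2.56 mA

ω = 2πf = 1.194e+06 rad/s
X_L = ωL = 3700 Ω
X_C = 1/(ωC) = 292 Ω
Net reactance X = X_L − X_C = 3410 Ω
Z = j3410 Ω
|Z| = √(0² + 3410²) = 3410 Ω
I = V/|Z| = 8.72/3410 = 2.56 mA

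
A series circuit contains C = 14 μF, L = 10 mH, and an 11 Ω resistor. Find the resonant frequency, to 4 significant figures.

ω₀ = 1/√(LC) = 1/√(0.01 × 1.4e-05) = 2673 rad/s
f₀ = ω₀/(2π) = 425.4 Hz

425.4 Hz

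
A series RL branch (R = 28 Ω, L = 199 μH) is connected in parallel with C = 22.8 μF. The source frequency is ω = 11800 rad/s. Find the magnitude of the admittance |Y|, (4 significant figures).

268.4 mS

X_L = ωL = 2.348 Ω
X_C = 1/(ωC) = 3.717 Ω
Branch 1 (R+jX_L): Z₁ = 28.00 + j2.348 Ω, |Z₁| = 28.10 Ω
Branch 2 (−jX_C): Z₂ = −j3.717 Ω
Parallel: Z = Z₁Z₂/(Z₁+Z₂), |Z| = 3.726 Ω, ∠Z = -82.41°
|Y| = 1/|Z| = 268.4 mS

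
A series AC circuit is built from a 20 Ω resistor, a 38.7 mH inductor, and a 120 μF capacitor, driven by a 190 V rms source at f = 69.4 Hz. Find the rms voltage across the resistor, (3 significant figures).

189 V

ω = 2πf = 436.1 rad/s
X_L = ωL = 16.9 Ω
X_C = 1/(ωC) = 19.1 Ω
Net reactance X = X_L − X_C = -2.24 Ω
Z = 20.0 − j2.24 Ω
|Z| = √(20.0² + 2.24²) = 20.1 Ω
I = V/|Z| = 9.44 A
V_R = I·|Z_R| = 9.44 × 20.0 = 189 V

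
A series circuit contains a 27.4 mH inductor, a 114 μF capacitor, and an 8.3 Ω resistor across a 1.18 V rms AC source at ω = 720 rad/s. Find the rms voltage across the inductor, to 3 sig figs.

X_L = ωL = 19.7 Ω
X_C = 1/(ωC) = 12.2 Ω
Net reactance X = X_L − X_C = 7.54 Ω
Z = 8.30 + j7.54 Ω
|Z| = √(8.30² + 7.54²) = 11.2 Ω
I = V/|Z| = 105 mA
V_L = I·|Z_L| = 0.105 × 19.7 = 2.08 V

2.08 V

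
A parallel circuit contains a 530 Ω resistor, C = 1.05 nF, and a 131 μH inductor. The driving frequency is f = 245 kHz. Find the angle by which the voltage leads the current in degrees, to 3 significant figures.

ω = 2πf = 1.539e+06 rad/s
X_L = ωL = 202 Ω
X_C = 1/(ωC) = 619 Ω
Parallel: admittances add. Y = 1/R + 1/(jωL) + jωC
Y = (0.00189 − j0.00334) S
|Y| = 0.00384 S → |Z| = 1/|Y| = 261 Ω, ∠Z = −∠Y = 60.6°

60.6°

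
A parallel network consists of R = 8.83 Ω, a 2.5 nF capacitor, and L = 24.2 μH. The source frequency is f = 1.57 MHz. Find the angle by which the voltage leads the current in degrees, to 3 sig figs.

ω = 2πf = 9.865e+06 rad/s
X_L = ωL = 239 Ω
X_C = 1/(ωC) = 40.5 Ω
Parallel: admittances add. Y = 1/R + 1/(jωL) + jωC
Y = (0.113 + j0.0205) S
|Y| = 0.115 S → |Z| = 1/|Y| = 8.69 Ω, ∠Z = −∠Y = -10.2°

-10.2°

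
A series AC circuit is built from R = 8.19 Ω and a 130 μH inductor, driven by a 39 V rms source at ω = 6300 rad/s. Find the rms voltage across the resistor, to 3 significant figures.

X_L = ωL = 0.819 Ω
Z = 8.19 + j0.819 Ω
|Z| = √(8.19² + 0.819²) = 8.23 Ω
I = V/|Z| = 4.74 A
V_R = I·|Z_R| = 4.74 × 8.19 = 38.8 V

38.8 V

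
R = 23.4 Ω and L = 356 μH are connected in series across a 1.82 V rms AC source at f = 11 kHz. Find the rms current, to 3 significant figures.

53.6 mA

ω = 2πf = 69120 rad/s
X_L = ωL = 24.6 Ω
Z = 23.4 + j24.6 Ω
|Z| = √(23.4² + 24.6²) = 34.0 Ω
I = V/|Z| = 1.82/34.0 = 53.6 mA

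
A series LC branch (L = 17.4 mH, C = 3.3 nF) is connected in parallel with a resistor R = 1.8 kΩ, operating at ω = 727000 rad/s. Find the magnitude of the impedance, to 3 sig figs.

1780 Ω

X_L = ωL = 12600 Ω
X_C = 1/(ωC) = 417 Ω
Branch 1: Z₁ = R = 1800 Ω
Branch 2 (series LC): Z₂ = j(X_L − X_C) = j12200 Ω
Parallel: Z = Z₁Z₂/(Z₁+Z₂), |Z| = 1780 Ω, ∠Z = 8.37°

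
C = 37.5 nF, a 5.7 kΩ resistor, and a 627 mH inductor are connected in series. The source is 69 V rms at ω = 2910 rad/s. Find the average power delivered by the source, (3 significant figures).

314 mW

X_L = ωL = 1820 Ω
X_C = 1/(ωC) = 9160 Ω
Net reactance X = X_L − X_C = -7340 Ω
Z = 5700 − j7340 Ω
|Z| = √(5700² + 7340²) = 9290 Ω
∠Z = arctan(-7340/5700) = -52.2°
I = V/|Z| = 7.43 mA
P = VI cos φ = 69 × 0.00743 × cos(-52.2°) = 314 mW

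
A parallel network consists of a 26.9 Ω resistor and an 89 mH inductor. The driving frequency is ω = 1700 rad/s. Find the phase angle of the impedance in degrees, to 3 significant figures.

X_L = ωL = 151 Ω
Parallel: admittances add. Y = 1/R + 1/(jωL)
Y = (0.0372 − j0.00661) S
|Y| = 0.0378 S → |Z| = 1/|Y| = 26.5 Ω, ∠Z = −∠Y = 10.1°

10.1°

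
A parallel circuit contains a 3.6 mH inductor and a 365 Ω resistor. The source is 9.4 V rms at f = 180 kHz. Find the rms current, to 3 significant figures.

25.9 mA

ω = 2πf = 1.131e+06 rad/s
X_L = ωL = 4070 Ω
Parallel: admittances add. Y = 1/R + 1/(jωL)
Y = (0.00274 − j0.000246) S
|Y| = 0.00275 S → |Z| = 1/|Y| = 364 Ω, ∠Z = −∠Y = 5.12°
I = V/|Z| = 9.4/364 = 25.9 mA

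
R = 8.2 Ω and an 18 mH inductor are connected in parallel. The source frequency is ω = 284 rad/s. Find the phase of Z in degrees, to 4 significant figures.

58.06°

X_L = ωL = 5.112 Ω
Parallel: admittances add. Y = 1/R + 1/(jωL)
Y = (0.1220 − j0.1956) S
|Y| = 0.2305 S → |Z| = 1/|Y| = 4.338 Ω, ∠Z = −∠Y = 58.06°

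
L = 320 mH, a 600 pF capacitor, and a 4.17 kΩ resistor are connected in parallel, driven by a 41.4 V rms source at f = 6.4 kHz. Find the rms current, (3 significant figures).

ω = 2πf = 40210 rad/s
X_L = ωL = 12900 Ω
X_C = 1/(ωC) = 41400 Ω
Parallel: admittances add. Y = 1/R + 1/(jωL) + jωC
Y = (0.000240 − j5.36e-05) S
|Y| = 0.000246 S → |Z| = 1/|Y| = 4070 Ω, ∠Z = −∠Y = 12.6°
I = V/|Z| = 41.4/4070 = 10.2 mA

10.2 mA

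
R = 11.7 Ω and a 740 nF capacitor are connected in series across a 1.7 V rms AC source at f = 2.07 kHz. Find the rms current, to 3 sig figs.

16.3 mA

ω = 2πf = 13010 rad/s
X_C = 1/(ωC) = 104 Ω
Z = 11.7 − j104 Ω
|Z| = √(11.7² + 104²) = 105 Ω
I = V/|Z| = 1.7/105 = 16.3 mA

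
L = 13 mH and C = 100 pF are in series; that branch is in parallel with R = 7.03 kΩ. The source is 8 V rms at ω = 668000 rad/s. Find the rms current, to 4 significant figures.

X_L = ωL = 8684 Ω
X_C = 1/(ωC) = 14970 Ω
Branch 1: Z₁ = R = 7030 Ω
Branch 2 (series LC): Z₂ = j(X_L − X_C) = −j6286 Ω
Parallel: Z = Z₁Z₂/(Z₁+Z₂), |Z| = 4686 Ω, ∠Z = -48.20°
I = V/|Z| = 8/4686 = 1.707 mA

1.707 mA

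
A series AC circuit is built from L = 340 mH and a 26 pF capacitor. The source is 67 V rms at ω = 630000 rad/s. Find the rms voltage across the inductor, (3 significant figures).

X_L = ωL = 214000 Ω
X_C = 1/(ωC) = 61100 Ω
Net reactance X = X_L − X_C = 153000 Ω
Z = j153000 Ω
|Z| = √(0² + 153000²) = 153000 Ω
I = V/|Z| = 437 μA
V_L = I·|Z_L| = 0.000437 × 214000 = 93.7 V

93.7 V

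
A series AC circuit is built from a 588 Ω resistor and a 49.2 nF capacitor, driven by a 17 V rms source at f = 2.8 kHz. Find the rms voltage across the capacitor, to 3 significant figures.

15.2 V

ω = 2πf = 17590 rad/s
X_C = 1/(ωC) = 1160 Ω
Z = 588 − j1160 Ω
|Z| = √(588² + 1160²) = 1300 Ω
I = V/|Z| = 13.1 mA
V_C = I·|Z_C| = 0.0131 × 1160 = 15.2 V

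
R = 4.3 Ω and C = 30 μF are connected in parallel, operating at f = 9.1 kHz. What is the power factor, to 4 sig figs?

0.1343

ω = 2πf = 57180 rad/s
X_C = 1/(ωC) = 0.5830 Ω
Parallel: admittances add. Y = 1/R + jωC
Y = (0.2326 + j1.715) S
|Y| = 1.731 S → |Z| = 1/|Y| = 0.5777 Ω, ∠Z = −∠Y = -82.28°
cos φ = cos(-82.28°) = 0.1343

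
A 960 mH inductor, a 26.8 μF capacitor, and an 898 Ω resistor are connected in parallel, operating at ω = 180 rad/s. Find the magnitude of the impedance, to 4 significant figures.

679.2 Ω

X_L = ωL = 172.8 Ω
X_C = 1/(ωC) = 207.3 Ω
Parallel: admittances add. Y = 1/R + 1/(jωL) + jωC
Y = (0.001114 − j0.0009630) S
|Y| = 0.001472 S → |Z| = 1/|Y| = 679.2 Ω, ∠Z = −∠Y = 40.85°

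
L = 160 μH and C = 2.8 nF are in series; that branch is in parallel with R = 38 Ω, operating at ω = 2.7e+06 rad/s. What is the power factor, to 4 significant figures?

0.9921

X_L = ωL = 432.0 Ω
X_C = 1/(ωC) = 132.3 Ω
Branch 1: Z₁ = R = 38.00 Ω
Branch 2 (series LC): Z₂ = j(X_L − X_C) = j299.7 Ω
Parallel: Z = Z₁Z₂/(Z₁+Z₂), |Z| = 37.70 Ω, ∠Z = 7.226°
cos φ = cos(7.226°) = 0.9921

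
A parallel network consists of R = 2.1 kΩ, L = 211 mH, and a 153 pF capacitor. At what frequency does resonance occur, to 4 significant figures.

28.01 kHz

ω₀ = 1/√(LC) = 1/√(0.211 × 1.53e-10) = 176000 rad/s
f₀ = ω₀/(2π) = 28.01 kHz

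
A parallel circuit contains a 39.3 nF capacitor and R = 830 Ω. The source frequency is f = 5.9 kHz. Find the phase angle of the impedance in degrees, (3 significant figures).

-50.4°

ω = 2πf = 37070 rad/s
X_C = 1/(ωC) = 686 Ω
Parallel: admittances add. Y = 1/R + jωC
Y = (0.00120 + j0.00146) S
|Y| = 0.00189 S → |Z| = 1/|Y| = 529 Ω, ∠Z = −∠Y = -50.4°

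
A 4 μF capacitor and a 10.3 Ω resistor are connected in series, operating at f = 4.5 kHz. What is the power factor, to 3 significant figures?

0.759

ω = 2πf = 28270 rad/s
X_C = 1/(ωC) = 8.84 Ω
Z = 10.3 − j8.84 Ω
|Z| = √(10.3² + 8.84²) = 13.6 Ω
∠Z = arctan(-8.84/10.3) = -40.6°
cos φ = cos(-40.6°) = 0.759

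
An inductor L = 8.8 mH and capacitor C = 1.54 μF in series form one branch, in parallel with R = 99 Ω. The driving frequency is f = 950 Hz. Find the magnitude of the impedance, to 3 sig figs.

ω = 2πf = 5969 rad/s
X_L = ωL = 52.5 Ω
X_C = 1/(ωC) = 109 Ω
Branch 1: Z₁ = R = 99.0 Ω
Branch 2 (series LC): Z₂ = j(X_L − X_C) = −j56.3 Ω
Parallel: Z = Z₁Z₂/(Z₁+Z₂), |Z| = 48.9 Ω, ∠Z = -60.4°

48.9 Ω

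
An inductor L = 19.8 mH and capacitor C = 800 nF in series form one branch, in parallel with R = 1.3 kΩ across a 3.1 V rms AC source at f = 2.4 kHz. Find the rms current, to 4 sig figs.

ω = 2πf = 15080 rad/s
X_L = ωL = 298.6 Ω
X_C = 1/(ωC) = 82.89 Ω
Branch 1: Z₁ = R = 1300 Ω
Branch 2 (series LC): Z₂ = j(X_L − X_C) = j215.7 Ω
Parallel: Z = Z₁Z₂/(Z₁+Z₂), |Z| = 212.8 Ω, ∠Z = 80.58°
I = V/|Z| = 3.1/212.8 = 14.57 mA

14.57 mA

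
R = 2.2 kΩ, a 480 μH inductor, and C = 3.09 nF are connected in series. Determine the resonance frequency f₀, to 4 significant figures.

130.7 kHz

ω₀ = 1/√(LC) = 1/√(0.00048 × 3.09e-09) = 821100 rad/s
f₀ = ω₀/(2π) = 130.7 kHz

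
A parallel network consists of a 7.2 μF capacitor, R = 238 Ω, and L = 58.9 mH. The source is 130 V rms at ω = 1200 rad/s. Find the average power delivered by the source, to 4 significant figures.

71.01 W

X_L = ωL = 70.68 Ω
X_C = 1/(ωC) = 115.7 Ω
Parallel: admittances add. Y = 1/R + 1/(jωL) + jωC
Y = (0.004202 − j0.005508) S
|Y| = 0.006928 S → |Z| = 1/|Y| = 144.3 Ω, ∠Z = −∠Y = 52.66°
I = V/|Z| = 900.6 mA
P = VI cos φ = 130 × 0.9006 × cos(52.66°) = 71.01 W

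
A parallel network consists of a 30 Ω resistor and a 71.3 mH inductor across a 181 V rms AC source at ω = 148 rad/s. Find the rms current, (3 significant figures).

18.2 A

X_L = ωL = 10.6 Ω
Parallel: admittances add. Y = 1/R + 1/(jωL)
Y = (0.0333 − j0.0948) S
|Y| = 0.100 S → |Z| = 1/|Y| = 9.95 Ω, ∠Z = −∠Y = 70.6°
I = V/|Z| = 181/9.95 = 18.2 A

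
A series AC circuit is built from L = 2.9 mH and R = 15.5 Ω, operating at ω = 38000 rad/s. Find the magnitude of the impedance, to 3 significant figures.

X_L = ωL = 110 Ω
Z = 15.5 + j110 Ω
|Z| = √(15.5² + 110²) = 111 Ω

111 Ω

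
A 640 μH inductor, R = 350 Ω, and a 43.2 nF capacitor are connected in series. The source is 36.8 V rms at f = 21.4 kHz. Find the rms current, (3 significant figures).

102 mA

ω = 2πf = 134500 rad/s
X_L = ωL = 86.1 Ω
X_C = 1/(ωC) = 172 Ω
Net reactance X = X_L − X_C = -86.1 Ω
Z = 350 − j86.1 Ω
|Z| = √(350² + 86.1²) = 360 Ω
I = V/|Z| = 36.8/360 = 102 mA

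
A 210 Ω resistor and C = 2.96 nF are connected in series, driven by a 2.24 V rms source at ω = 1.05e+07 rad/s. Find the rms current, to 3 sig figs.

10.5 mA

X_C = 1/(ωC) = 32.2 Ω
Z = 210 − j32.2 Ω
|Z| = √(210² + 32.2²) = 212 Ω
I = V/|Z| = 2.24/212 = 10.5 mA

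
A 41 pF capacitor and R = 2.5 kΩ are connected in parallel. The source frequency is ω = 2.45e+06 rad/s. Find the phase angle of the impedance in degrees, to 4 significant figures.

-14.10°

X_C = 1/(ωC) = 9955 Ω
Parallel: admittances add. Y = 1/R + jωC
Y = (0.0004000 + j0.0001005) S
|Y| = 0.0004124 S → |Z| = 1/|Y| = 2425 Ω, ∠Z = −∠Y = -14.10°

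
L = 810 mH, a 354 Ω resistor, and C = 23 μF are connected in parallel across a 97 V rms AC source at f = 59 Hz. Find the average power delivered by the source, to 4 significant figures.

26.58 W

ω = 2πf = 370.7 rad/s
X_L = ωL = 300.3 Ω
X_C = 1/(ωC) = 117.3 Ω
Parallel: admittances add. Y = 1/R + 1/(jωL) + jωC
Y = (0.002825 + j0.005196) S
|Y| = 0.005914 S → |Z| = 1/|Y| = 169.1 Ω, ∠Z = −∠Y = -61.47°
I = V/|Z| = 573.7 mA
P = VI cos φ = 97 × 0.5737 × cos(-61.47°) = 26.58 W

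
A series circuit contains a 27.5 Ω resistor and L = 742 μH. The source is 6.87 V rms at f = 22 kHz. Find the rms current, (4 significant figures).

64.70 mA

ω = 2πf = 138200 rad/s
X_L = ωL = 102.6 Ω
Z = 27.50 + j102.6 Ω
|Z| = √(27.50² + 102.6²) = 106.2 Ω
I = V/|Z| = 6.87/106.2 = 64.70 mA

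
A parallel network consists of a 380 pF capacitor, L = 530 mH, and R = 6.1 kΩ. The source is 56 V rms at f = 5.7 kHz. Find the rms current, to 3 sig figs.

ω = 2πf = 35810 rad/s
X_L = ωL = 19000 Ω
X_C = 1/(ωC) = 73500 Ω
Parallel: admittances add. Y = 1/R + 1/(jωL) + jωC
Y = (0.000164 − j3.91e-05) S
|Y| = 0.000169 S → |Z| = 1/|Y| = 5930 Ω, ∠Z = −∠Y = 13.4°
I = V/|Z| = 56/5930 = 9.44 mA

9.44 mA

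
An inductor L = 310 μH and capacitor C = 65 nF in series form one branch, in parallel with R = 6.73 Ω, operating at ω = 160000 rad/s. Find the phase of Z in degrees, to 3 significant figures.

X_L = ωL = 49.6 Ω
X_C = 1/(ωC) = 96.2 Ω
Branch 1: Z₁ = R = 6.73 Ω
Branch 2 (series LC): Z₂ = j(X_L − X_C) = −j46.6 Ω
Parallel: Z = Z₁Z₂/(Z₁+Z₂), |Z| = 6.66 Ω, ∠Z = -8.23°

-8.23°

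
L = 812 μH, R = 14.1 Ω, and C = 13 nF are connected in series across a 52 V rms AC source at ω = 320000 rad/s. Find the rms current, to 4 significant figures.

2.164 A

X_L = ωL = 259.8 Ω
X_C = 1/(ωC) = 240.4 Ω
Net reactance X = X_L − X_C = 19.46 Ω
Z = 14.10 + j19.46 Ω
|Z| = √(14.10² + 19.46²) = 24.03 Ω
I = V/|Z| = 52/24.03 = 2.164 A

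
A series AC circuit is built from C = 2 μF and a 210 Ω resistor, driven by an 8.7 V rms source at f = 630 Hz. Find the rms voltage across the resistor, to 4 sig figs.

ω = 2πf = 3958 rad/s
X_C = 1/(ωC) = 126.3 Ω
Z = 210.0 − j126.3 Ω
|Z| = √(210.0² + 126.3²) = 245.1 Ω
I = V/|Z| = 35.50 mA
V_R = I·|Z_R| = 0.03550 × 210.0 = 7.455 V

7.455 V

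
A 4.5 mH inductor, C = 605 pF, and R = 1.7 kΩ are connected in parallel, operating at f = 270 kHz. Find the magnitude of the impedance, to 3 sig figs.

ω = 2πf = 1.696e+06 rad/s
X_L = ωL = 7630 Ω
X_C = 1/(ωC) = 974 Ω
Parallel: admittances add. Y = 1/R + 1/(jωL) + jωC
Y = (0.000588 + j0.000895) S
|Y| = 0.00107 S → |Z| = 1/|Y| = 933 Ω, ∠Z = −∠Y = -56.7°

933 Ω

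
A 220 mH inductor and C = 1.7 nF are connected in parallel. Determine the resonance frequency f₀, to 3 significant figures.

ω₀ = 1/√(LC) = 1/√(0.22 × 1.7e-09) = 51710 rad/s
f₀ = ω₀/(2π) = 8.23 kHz

8.23 kHz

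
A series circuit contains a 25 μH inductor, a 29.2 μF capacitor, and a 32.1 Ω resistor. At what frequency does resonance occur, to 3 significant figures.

ω₀ = 1/√(LC) = 1/√(2.5e-05 × 2.92e-05) = 37010 rad/s
f₀ = ω₀/(2π) = 5.89 kHz

5.89 kHz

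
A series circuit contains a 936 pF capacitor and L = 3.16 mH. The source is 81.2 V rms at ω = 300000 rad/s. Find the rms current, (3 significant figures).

X_L = ωL = 948 Ω
X_C = 1/(ωC) = 3560 Ω
Net reactance X = X_L − X_C = -2610 Ω
Z = − j2610 Ω
|Z| = √(0² + 2610²) = 2610 Ω
I = V/|Z| = 81.2/2610 = 31.1 mA

31.1 mA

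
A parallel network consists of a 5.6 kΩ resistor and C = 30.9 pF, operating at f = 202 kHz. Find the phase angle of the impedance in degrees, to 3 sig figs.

-12.4°

ω = 2πf = 1.269e+06 rad/s
X_C = 1/(ωC) = 25500 Ω
Parallel: admittances add. Y = 1/R + jωC
Y = (0.000179 + j3.92e-05) S
|Y| = 0.000183 S → |Z| = 1/|Y| = 5470 Ω, ∠Z = −∠Y = -12.4°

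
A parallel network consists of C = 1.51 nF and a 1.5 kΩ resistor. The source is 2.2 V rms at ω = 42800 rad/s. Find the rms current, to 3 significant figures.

X_C = 1/(ωC) = 15500 Ω
Parallel: admittances add. Y = 1/R + jωC
Y = (0.000667 + j6.46e-05) S
|Y| = 0.000670 S → |Z| = 1/|Y| = 1490 Ω, ∠Z = −∠Y = -5.54°
I = V/|Z| = 2.2/1490 = 1.47 mA

1.47 mA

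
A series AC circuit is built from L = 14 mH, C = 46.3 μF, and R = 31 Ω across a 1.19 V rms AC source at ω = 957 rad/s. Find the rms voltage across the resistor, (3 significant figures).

1.14 V

X_L = ωL = 13.4 Ω
X_C = 1/(ωC) = 22.6 Ω
Net reactance X = X_L − X_C = -9.17 Ω
Z = 31.0 − j9.17 Ω
|Z| = √(31.0² + 9.17²) = 32.3 Ω
I = V/|Z| = 36.8 mA
V_R = I·|Z_R| = 0.0368 × 31.0 = 1.14 V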